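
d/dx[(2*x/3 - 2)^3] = 8*x^2/9 - 16*x/3 + 8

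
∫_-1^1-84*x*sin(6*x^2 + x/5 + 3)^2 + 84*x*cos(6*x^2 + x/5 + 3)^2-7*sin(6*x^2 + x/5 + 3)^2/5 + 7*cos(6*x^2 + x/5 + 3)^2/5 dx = 7*sin(92/5)/2 - 7*sin(88/5)/2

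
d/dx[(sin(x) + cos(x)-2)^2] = 2*cos(2*x) - 4*sqrt(2)*cos(x + pi/4)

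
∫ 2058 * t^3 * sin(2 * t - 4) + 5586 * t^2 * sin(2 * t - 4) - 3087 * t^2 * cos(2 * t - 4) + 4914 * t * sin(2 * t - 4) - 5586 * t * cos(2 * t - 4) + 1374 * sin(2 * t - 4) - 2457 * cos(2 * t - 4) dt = (-1029*t^3 - 2793*t^2 - 2457*t - 687)*cos(2*t - 4) + C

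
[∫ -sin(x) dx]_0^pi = -2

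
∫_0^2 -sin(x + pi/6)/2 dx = -sqrt(3)/4 + cos(pi/6 + 2)/2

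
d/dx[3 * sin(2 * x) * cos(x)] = 3*cos(x)/2 + 9*cos(3*x)/2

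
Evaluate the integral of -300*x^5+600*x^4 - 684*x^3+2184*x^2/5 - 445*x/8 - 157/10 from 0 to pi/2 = 2*(-5*pi^2/4 - 5 + 2*pi)^3/5 - 25 - 157*pi/20 + 323*pi^2/64 + 3*(-5*pi^2/4 - 5 + 2*pi)^2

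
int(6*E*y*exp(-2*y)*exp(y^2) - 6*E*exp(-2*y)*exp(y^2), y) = 3*exp((y - 1)^2) + C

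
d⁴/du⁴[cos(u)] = cos(u)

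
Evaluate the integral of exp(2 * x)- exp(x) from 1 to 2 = -3*exp(2)/2 + E + exp(4)/2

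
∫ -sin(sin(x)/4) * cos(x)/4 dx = cos(sin(x)/4) + C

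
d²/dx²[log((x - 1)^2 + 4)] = (-2*x^2 + 4*x + 6)/(x^4 - 4*x^3 + 14*x^2 - 20*x + 25)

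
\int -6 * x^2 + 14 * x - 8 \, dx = -2*x^3 + 7*x^2 - 8*x + C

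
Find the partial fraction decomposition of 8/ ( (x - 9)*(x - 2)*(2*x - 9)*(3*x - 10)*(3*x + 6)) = 27/(952*(3*x - 10)) - 128/(12285*(2*x - 9)) + 1/(3432*(x + 2)) - 1/(210*(x - 2)) + 8/(35343*(x - 9))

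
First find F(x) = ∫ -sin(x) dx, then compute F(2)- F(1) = -cos(1) + cos(2)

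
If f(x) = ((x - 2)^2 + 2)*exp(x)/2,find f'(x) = x^2*exp(x)/2 - x*exp(x) + exp(x)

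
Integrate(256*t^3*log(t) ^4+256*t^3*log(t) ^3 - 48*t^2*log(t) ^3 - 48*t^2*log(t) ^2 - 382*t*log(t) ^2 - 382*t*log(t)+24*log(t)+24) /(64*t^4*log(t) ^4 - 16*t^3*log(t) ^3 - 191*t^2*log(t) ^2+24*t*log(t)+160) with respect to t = log((-8*t^2*log(t)^2 + t*log(t) + 12)^2/16 + 1) + C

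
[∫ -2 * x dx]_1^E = 1 - exp(2)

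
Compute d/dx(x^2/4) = x/2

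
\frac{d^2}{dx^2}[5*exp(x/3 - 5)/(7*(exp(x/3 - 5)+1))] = (5*exp(x/3 - 5) - 5*exp(x - 15))/(63*exp(-20)*exp(4*x/3) + 378*exp(-10)*exp(2*x/3) + 252*exp(-5)*exp(x/3) + 252*exp(-15)*exp(x) + 63)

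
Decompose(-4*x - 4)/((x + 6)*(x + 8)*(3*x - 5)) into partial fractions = -96/(667*(3*x - 5)) + 14/(29*(x + 8)) - 10/(23*(x + 6))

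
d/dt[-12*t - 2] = -12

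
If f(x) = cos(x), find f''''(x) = cos(x)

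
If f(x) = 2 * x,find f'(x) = 2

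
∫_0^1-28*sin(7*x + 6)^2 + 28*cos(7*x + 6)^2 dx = -2*sin(12) + 2*sin(26)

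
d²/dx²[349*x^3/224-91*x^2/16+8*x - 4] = 1047*x/112 - 91/8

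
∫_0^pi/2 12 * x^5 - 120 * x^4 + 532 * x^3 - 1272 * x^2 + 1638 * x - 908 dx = -464 - (-2 + pi/2)^2 + ((-2 + pi/2)^2 + 2)^2 + 2*((-2 + pi/2)^2 + 2)^3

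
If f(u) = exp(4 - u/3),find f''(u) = exp(4 - u/3)/9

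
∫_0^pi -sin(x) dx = -2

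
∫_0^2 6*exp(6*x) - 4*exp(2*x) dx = -2*exp(4) + 1 + exp(12)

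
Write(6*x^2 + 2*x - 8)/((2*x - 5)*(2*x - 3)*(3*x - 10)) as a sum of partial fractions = 588/(55*(3*x - 10)) + 17/(22*(2*x - 3)) - 69/(10*(2*x - 5))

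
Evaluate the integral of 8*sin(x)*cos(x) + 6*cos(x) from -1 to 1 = 12*sin(1)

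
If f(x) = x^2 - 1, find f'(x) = 2*x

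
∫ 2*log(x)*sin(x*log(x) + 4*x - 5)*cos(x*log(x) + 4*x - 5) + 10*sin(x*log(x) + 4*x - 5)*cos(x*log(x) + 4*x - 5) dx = sin(x*log(x) + 4*x - 5)^2 + C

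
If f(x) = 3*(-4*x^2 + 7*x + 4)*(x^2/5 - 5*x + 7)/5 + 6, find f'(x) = -48*x^3/25 + 963*x^2/25 - 1866*x/25 + 87/5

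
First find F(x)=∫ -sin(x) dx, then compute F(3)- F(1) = cos(3) - cos(1)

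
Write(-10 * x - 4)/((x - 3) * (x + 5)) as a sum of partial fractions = -23/(4*(x + 5)) - 17/(4*(x - 3))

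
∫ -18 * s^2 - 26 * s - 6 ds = -6*s^3 - 13*s^2 - 6*s + C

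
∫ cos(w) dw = sin(w) + C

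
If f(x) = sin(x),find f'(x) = cos(x)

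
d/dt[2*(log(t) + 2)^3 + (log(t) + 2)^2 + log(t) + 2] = (6*log(t)^2 + 26*log(t) + 29)/t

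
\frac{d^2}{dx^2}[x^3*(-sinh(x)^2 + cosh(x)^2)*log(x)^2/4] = x*(3*log(x)^2 + 5*log(x) + 1)/2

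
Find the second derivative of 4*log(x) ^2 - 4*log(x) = (12 - 8*log(x))/x^2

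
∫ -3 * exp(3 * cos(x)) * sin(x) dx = exp(3*cos(x)) + C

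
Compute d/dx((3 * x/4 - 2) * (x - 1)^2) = 9*x^2/4 - 7*x + 19/4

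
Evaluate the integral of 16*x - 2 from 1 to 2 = 22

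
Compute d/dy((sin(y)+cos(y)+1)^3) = 3*sqrt(2)*(sqrt(2)*sin(y + pi/4) + 1)^2*cos(y + pi/4)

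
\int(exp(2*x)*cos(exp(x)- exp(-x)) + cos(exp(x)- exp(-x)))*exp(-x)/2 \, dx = sin(2*sinh(x))/2 + C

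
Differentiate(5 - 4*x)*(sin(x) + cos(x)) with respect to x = 4*x*sin(x) - 4*x*cos(x) - 9*sin(x) + cos(x)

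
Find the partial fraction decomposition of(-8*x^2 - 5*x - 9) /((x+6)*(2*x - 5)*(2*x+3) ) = 13/(24*(2*x + 3)) - 143/(136*(2*x - 5)) - 89/(51*(x + 6))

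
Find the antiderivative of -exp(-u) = exp(-u) + C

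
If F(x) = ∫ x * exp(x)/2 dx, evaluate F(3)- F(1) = exp(3)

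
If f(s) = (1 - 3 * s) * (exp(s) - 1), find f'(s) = -3*s*exp(s) - 2*exp(s) + 3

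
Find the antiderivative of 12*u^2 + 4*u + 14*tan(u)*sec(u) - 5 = 4*u^3 + 2*u^2 - 5*u + 14*sec(u) + C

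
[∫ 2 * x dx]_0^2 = 4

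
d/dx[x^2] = 2*x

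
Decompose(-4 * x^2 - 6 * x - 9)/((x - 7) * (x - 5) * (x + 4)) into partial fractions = -49/(99*(x + 4)) + 139/(18*(x - 5)) - 247/(22*(x - 7))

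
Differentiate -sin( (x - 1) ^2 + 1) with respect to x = 2*(1 - x)*cos(x^2 - 2*x + 2)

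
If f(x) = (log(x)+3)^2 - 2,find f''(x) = (-2*log(x) - 4)/x^2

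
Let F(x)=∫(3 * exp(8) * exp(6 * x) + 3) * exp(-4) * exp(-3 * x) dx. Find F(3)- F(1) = -exp(7) - exp(-13) + exp(-7) + exp(13)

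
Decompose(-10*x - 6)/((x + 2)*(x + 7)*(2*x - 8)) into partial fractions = 32/(55*(x + 7)) - 7/(30*(x + 2)) - 23/(66*(x - 4))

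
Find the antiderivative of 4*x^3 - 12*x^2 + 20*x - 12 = x^4 - 4*x^3 + 10*x^2 - 12*x + C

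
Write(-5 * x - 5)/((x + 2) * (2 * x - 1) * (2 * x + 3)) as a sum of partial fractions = -5/(4*(2*x + 3)) - 3/(4*(2*x - 1)) + 1/(x + 2)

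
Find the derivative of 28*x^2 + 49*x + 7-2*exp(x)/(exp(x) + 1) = (56*x*exp(2*x) + 112*x*exp(x) + 56*x + 49*exp(2*x) + 96*exp(x) + 49)/(exp(2*x) + 2*exp(x) + 1)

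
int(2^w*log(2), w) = 2^w + C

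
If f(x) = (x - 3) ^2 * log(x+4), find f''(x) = (2*x^2*log(x + 4) + 3*x^2 + 16*x*log(x + 4) + 10*x + 32*log(x + 4) - 57)/(x^2 + 8*x + 16)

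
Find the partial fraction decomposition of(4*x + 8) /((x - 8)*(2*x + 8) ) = 1/(3*(x + 4)) + 5/(3*(x - 8))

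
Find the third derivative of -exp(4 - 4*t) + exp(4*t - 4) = 64*exp(4 - 4*t) + 64*exp(4*t - 4)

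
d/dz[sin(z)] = cos(z)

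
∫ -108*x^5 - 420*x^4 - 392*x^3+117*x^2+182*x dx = -18*x^6 - 84*x^5 - 98*x^4 + 39*x^3 + 91*x^2 + C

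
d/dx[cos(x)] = -sin(x)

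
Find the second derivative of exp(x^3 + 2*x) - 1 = 9*x^4*exp(x^3 + 2*x) + 12*x^2*exp(x^3 + 2*x) + 6*x*exp(x^3 + 2*x) + 4*exp(x^3 + 2*x)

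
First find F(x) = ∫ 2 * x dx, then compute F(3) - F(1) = 8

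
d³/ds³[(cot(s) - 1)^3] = -60*cot(s)^6 + 72*cot(s)^5 - 132*cot(s)^4 + 120*cot(s)^3 - 84*cot(s)^2 + 48*cot(s) - 12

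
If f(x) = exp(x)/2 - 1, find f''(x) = exp(x)/2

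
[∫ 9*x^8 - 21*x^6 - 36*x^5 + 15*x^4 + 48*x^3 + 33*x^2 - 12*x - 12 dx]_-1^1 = 0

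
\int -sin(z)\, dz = cos(z) + C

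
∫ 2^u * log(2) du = 2^u + C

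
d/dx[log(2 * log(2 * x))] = 1/(x*log(x) + x*log(2))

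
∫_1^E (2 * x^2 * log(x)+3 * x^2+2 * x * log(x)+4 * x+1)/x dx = -4 + 2*(1 + E)^2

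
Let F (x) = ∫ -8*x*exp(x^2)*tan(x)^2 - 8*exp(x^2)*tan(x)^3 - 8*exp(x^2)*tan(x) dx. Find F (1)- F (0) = -4*E*tan(1)^2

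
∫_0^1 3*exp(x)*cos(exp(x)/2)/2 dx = -3*sin(1/2) + 3*sin(E/2)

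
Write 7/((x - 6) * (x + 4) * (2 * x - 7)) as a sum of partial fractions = -28/(75*(2*x - 7)) + 7/(150*(x + 4)) + 7/(50*(x - 6))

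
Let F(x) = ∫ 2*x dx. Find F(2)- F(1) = 3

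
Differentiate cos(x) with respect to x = -sin(x)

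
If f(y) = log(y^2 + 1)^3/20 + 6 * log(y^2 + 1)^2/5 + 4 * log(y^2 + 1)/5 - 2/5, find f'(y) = (3*y*log(y^2 + 1)^2 + 48*y*log(y^2 + 1) + 16*y)/(10*y^2 + 10)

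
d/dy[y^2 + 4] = 2*y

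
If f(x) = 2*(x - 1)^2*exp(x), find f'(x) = 2*x^2*exp(x) - 2*exp(x)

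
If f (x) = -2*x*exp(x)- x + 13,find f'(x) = -2*x*exp(x) - 2*exp(x) - 1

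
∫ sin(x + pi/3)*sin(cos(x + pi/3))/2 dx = cos(cos(x + pi/3))/2 + C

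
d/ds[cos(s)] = -sin(s)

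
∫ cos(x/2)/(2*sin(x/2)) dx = log(sin(x/2)) + C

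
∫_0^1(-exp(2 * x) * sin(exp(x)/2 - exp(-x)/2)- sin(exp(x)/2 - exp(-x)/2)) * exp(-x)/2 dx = -1 + cos((E - exp(-1))/2)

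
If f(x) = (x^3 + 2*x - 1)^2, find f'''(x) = 120*x^3 + 96*x - 12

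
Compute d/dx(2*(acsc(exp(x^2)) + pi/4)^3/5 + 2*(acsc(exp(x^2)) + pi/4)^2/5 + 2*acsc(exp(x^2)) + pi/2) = (-48*x*acsc(exp(x^2))^2 - 24*pi*x*acsc(exp(x^2)) - 32*x*acsc(exp(x^2)) - 80*x - 3*pi^2*x - 8*pi*x)*exp(-x^2)/(20*sqrt(1 - exp(-2*x^2)))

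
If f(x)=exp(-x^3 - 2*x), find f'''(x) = (-27*x^6 - 54*x^4 + 54*x^3 - 36*x^2 + 36*x - 14)*exp(-x^3 - 2*x)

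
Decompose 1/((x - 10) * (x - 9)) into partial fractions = -1/(x - 9) + 1/(x - 10)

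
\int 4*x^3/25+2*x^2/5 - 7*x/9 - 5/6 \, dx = x^4/25 + 2*x^3/15 - 7*x^2/18 - 5*x/6 + C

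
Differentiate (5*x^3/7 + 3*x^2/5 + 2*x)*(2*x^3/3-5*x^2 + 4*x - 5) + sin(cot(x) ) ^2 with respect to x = 20*x^5/7 - 111*x^4/7 + 100*x^3/21 - 1173*x^2/35 + 10*x - 10 - sin(2/tan(x))/sin(x)^2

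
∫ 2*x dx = x^2 + C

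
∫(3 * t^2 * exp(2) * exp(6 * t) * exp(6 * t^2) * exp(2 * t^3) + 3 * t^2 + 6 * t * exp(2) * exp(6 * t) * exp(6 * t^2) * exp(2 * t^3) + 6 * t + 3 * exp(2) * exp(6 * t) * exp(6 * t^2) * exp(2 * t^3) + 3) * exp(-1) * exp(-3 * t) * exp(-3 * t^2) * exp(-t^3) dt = 2*sinh((t + 1)^3) + C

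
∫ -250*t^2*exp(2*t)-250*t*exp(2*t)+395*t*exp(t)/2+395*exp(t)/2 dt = 5*t*(-50*t*exp(t) + 79)*exp(t)/2 + C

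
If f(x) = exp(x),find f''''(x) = exp(x)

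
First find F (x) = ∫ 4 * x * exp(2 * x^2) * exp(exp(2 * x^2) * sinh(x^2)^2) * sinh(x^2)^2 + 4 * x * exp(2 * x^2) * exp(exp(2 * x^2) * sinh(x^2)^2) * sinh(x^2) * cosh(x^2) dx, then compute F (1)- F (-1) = 0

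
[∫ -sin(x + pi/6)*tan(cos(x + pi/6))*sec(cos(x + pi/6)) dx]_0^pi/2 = -sec(sqrt(3)/2) + sec(1/2)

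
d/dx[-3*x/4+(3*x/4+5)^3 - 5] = 81*x^2/64 + 135*x/8 + 111/2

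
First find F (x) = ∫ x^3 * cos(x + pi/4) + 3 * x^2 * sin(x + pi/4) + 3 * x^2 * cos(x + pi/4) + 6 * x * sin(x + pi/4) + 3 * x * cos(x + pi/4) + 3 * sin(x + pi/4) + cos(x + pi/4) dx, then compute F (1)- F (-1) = 8*sin(pi/4 + 1)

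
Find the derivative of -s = -1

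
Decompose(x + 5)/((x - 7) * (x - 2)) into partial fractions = -7/(5*(x - 2)) + 12/(5*(x - 7))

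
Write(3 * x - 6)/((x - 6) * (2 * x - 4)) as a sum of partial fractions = 3/(2*(x - 6))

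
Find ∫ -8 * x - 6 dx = -4*x^2 - 6*x + C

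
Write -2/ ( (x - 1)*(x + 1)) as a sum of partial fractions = 1/(x + 1) - 1/(x - 1)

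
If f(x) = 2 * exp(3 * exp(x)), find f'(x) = 6*exp(x + 3*exp(x))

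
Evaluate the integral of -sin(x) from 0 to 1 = -1 + cos(1)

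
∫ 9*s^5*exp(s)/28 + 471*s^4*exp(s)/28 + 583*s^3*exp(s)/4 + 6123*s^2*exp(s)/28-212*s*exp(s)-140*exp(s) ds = s*(3*s - 4)*(3*s + 20)*(s^2 + 42*s + 49)*exp(s)/28 + C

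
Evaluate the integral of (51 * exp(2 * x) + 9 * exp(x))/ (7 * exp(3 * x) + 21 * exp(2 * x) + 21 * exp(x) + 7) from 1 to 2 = -3*exp(2)/(1 + E)^2 - 9*E/(7*(1 + E)) + 9*exp(2)/(7*(1 + exp(2))) + 3*exp(4)/(1 + exp(2))^2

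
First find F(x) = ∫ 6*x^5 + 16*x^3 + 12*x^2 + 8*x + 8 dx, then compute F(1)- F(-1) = 24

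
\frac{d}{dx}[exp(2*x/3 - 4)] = 2*exp(2*x/3 - 4)/3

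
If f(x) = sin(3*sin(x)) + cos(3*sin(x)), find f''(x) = -3*sqrt(2)*(sin(x)*cos(3*sin(x) + pi/4) + 3*sin(3*sin(x) + pi/4)*cos(x)^2)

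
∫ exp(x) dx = exp(x) + C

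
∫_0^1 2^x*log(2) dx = 1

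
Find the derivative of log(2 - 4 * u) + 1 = 2/(2*u - 1)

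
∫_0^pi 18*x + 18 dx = -9 + (3 + 3*pi)^2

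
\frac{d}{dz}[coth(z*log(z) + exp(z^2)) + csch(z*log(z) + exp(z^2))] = -(2*z*exp(z^2)*cosh(z*log(z) + exp(z^2)) + 2*z*exp(z^2) + log(z)*cosh(z*log(z) + exp(z^2)) + log(z) + cosh(z*log(z) + exp(z^2)) + 1)/sinh(z*log(z) + exp(z^2))^2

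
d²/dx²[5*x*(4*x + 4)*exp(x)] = 20*x^2*exp(x) + 100*x*exp(x) + 80*exp(x)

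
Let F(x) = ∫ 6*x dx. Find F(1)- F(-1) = 0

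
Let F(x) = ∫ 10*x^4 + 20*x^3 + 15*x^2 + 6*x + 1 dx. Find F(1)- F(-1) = 16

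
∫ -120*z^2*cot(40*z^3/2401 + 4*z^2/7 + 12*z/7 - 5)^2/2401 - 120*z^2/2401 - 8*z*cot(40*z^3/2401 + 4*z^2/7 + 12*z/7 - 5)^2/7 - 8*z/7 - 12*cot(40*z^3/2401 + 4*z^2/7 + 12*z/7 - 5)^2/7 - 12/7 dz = cot(40*z^3/2401 + 4*z^2/7 + 12*z/7 - 5) + C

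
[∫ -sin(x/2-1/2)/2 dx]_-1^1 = 1 - cos(1)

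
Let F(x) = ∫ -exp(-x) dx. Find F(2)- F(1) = -exp(-1) + exp(-2)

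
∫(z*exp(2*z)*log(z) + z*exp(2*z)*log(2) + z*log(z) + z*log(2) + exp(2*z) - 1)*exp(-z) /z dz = 2*log(2*z)*sinh(z) + C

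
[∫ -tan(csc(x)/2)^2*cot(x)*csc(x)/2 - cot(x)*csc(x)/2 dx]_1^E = -tan(csc(1)/2) + tan(csc(E)/2)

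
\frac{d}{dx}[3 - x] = -1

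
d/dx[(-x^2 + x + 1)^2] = 4*x^3 - 6*x^2 - 2*x + 2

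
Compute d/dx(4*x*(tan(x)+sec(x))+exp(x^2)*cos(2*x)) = 2*x*exp(x^2)*cos(2*x) + 4*x*tan(x)^2 + 4*x*tan(x)*sec(x) + 4*x - 2*exp(x^2)*sin(2*x) + 4*tan(x) + 4*sec(x)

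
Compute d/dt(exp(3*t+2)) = 3*exp(3*t + 2)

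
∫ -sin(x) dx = cos(x) + C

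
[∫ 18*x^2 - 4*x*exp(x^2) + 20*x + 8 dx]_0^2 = 106 - 2*exp(4)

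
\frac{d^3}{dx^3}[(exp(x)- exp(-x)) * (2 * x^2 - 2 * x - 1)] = (2*x^2*exp(2*x) + 2*x^2 + 10*x*exp(2*x) - 14*x + 5*exp(2*x) + 17)*exp(-x)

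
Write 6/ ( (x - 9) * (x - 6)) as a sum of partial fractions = -2/(x - 6) + 2/(x - 9)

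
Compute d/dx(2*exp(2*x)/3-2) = 4*exp(2*x)/3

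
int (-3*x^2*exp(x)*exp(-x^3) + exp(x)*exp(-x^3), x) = exp(-x^3 + x) + C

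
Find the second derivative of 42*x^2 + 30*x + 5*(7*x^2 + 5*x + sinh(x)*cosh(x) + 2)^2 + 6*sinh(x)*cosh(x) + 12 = 140*x^2*sinh(2*x) + 2940*x^2 + 100*x*sinh(2*x) + 280*x*cosh(2*x) + 2100*x + 20*(cosh(2*x) - 1)^2 + 122*sinh(2*x) + 140*cosh(2*x) + 584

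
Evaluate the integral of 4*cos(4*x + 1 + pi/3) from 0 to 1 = -sin(1 + pi/3) + sin(pi/3 + 5)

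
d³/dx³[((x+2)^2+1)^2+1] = 24*x + 48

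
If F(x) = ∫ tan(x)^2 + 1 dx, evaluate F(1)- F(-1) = 2*tan(1)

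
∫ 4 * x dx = 2*x^2 + C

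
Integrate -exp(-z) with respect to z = exp(-z) + C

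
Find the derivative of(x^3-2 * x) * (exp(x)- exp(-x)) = (x^3*exp(2*x) + x^3 + 3*x^2*exp(2*x) - 3*x^2 - 2*x*exp(2*x) - 2*x - 2*exp(2*x) + 2)*exp(-x)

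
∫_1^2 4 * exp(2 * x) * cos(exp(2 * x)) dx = 2*sin(exp(4)) - 2*sin(exp(2))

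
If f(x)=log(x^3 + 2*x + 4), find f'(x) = (3*x^2 + 2)/(x^3 + 2*x + 4)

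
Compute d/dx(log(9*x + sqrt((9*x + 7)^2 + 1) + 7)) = (81*x + 9*sqrt(81*x^2 + 126*x + 50) + 63)/(81*x^2 + 9*x*sqrt(81*x^2 + 126*x + 50) + 126*x + 7*sqrt(81*x^2 + 126*x + 50) + 50)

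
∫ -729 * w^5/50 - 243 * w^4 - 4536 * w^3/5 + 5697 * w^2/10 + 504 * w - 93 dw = -243*w^6/100 - 243*w^5/5 - 1134*w^4/5 + 1899*w^3/10 + 252*w^2 - 93*w + C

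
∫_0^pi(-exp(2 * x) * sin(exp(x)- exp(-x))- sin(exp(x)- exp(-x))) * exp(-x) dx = -1 + cos(-exp(pi) + exp(-pi))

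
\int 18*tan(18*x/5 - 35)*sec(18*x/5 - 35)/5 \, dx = sec(18*x/5 - 35) + C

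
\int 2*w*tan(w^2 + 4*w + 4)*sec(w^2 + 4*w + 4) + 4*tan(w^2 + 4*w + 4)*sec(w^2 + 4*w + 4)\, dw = sec((w + 2)^2) + C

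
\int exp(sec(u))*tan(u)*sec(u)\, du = exp(sec(u)) + C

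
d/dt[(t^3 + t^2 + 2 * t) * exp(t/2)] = t^3*exp(t/2)/2 + 7*t^2*exp(t/2)/2 + 3*t*exp(t/2) + 2*exp(t/2)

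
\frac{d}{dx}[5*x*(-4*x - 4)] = -40*x - 20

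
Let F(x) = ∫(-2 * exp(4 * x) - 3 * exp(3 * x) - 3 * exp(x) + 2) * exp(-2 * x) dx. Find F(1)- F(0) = -3*E - (E - exp(-1))^2 + 3*exp(-1)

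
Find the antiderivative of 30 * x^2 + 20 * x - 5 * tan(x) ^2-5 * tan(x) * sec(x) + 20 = 10*x^3 + 10*x^2 + 25*x - 5*tan(x) - 5*sec(x) + C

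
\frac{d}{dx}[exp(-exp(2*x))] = -2*exp(2*x - exp(2*x))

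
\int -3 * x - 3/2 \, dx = -3*x^2/2 - 3*x/2 + C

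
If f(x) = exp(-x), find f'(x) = -exp(-x)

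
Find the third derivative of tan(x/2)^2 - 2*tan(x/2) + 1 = 3*tan(x/2)^5 - 3*tan(x/2)^4/2 + 5*tan(x/2)^3 - 2*tan(x/2)^2 + 2*tan(x/2) - 1/2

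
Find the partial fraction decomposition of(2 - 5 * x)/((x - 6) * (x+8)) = -3/(x + 8) - 2/(x - 6)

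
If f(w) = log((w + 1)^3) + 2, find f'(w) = 3/(w + 1)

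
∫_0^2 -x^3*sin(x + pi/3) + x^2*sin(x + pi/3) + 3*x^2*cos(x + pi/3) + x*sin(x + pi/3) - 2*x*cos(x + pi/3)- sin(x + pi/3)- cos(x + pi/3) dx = 3*cos(pi/3 + 2) - 1/2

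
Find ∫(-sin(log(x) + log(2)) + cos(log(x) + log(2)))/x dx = sqrt(2)*sin(log(x) + log(2) + pi/4) + C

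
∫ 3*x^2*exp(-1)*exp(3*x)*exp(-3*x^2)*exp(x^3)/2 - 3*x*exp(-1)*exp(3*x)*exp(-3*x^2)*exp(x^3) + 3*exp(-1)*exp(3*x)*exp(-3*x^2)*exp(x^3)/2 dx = exp((x - 1)^3)/2 + C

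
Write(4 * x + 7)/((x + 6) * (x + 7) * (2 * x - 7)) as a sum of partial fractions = 4/(19*(2*x - 7)) - 1/(x + 7) + 17/(19*(x + 6))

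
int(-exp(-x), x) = exp(-x) + C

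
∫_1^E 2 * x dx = -1 + exp(2)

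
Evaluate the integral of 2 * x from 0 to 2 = 4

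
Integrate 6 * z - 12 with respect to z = 3*z^2 - 12*z + C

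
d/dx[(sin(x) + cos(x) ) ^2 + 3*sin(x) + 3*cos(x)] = 2*cos(2*x) + 3*sqrt(2)*cos(x + pi/4)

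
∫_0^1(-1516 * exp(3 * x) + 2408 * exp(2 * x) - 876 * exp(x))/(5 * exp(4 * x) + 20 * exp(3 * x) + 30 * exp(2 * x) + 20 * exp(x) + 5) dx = -5*(-2 + 4*E/(1 + E))^3 - 4*(-2 + 4*E/(1 + E))^2 - 2/5 + 4*E/(5*(1 + E))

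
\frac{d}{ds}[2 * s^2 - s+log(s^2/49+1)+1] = (4*s^3 - s^2 + 198*s - 49)/(s^2 + 49)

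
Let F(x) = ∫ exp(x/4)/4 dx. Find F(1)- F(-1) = -exp(-1/4) + exp(1/4)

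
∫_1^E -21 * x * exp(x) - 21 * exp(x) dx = -21*exp(1 + E) + 21*E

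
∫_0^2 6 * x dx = 12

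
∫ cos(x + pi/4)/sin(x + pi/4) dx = log(sin(x + pi/4)) + C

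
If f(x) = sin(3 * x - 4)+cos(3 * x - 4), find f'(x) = 3*sqrt(2)*cos(3*x - 4 + pi/4)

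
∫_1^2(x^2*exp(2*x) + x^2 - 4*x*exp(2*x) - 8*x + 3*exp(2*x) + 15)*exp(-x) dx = -4*E - exp(-2) + 4*exp(-1) + exp(2)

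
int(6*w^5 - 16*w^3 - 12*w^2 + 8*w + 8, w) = w^6 - 4*w^4 - 4*w^3 + 4*w^2 + 8*w + C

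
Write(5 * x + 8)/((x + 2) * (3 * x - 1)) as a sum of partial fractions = 29/(7*(3*x - 1)) + 2/(7*(x + 2))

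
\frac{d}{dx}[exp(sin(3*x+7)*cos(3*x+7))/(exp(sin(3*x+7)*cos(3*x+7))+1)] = (-3*exp(sin(6*x + 14)/2)*sin(3*x + 7)^2 + 3*exp(sin(6*x + 14)/2)*cos(3*x + 7)^2)/(2*exp(sin(6*x + 14)/2) + exp(sin(6*x + 14)) + 1)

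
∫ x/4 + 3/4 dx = x^2/8 + 3*x/4 + C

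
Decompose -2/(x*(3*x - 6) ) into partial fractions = -1/(3*(x - 2)) + 1/(3*x)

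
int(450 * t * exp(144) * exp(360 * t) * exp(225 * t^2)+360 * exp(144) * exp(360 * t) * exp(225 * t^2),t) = exp(9*(5*t + 4)^2) + C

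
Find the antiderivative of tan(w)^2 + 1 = tan(w) + C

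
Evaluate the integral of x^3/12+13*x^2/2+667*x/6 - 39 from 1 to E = -2197/48 + 3*exp(2)/4 + 39*E + (-9 + exp(2)/4 + 13*E)^2/3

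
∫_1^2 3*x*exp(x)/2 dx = 3*exp(2)/2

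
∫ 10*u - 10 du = 5*u^2 - 10*u + C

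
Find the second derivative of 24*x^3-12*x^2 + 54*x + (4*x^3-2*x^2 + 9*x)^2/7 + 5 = 480*x^4/7 - 320*x^3/7 + 912*x^2/7 + 792*x/7 - 6/7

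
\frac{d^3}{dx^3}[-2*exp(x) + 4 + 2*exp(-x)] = (-2*exp(2*x) - 2)*exp(-x)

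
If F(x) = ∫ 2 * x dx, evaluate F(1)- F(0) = 1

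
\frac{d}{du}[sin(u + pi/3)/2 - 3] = cos(u + pi/3)/2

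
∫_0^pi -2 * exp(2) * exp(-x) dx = -2*exp(2) + 2*exp(2 - pi)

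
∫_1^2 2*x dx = 3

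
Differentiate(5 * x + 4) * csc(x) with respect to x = -5*x*cot(x)*csc(x) - 4*cot(x)*csc(x) + 5*csc(x)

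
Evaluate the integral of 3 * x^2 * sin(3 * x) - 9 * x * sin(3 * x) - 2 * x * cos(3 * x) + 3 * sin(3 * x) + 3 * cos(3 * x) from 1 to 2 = cos(6) - cos(3)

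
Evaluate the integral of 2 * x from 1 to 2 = 3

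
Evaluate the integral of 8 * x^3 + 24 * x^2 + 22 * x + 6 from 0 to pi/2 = -(1 + pi/2)^2 - 1 + 2*(1 + pi/2)^4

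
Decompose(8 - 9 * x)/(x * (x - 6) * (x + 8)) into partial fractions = 5/(7*(x + 8)) - 23/(42*(x - 6)) - 1/(6*x)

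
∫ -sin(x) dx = cos(x) + C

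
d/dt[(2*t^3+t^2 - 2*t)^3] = 72*t^8 + 96*t^7 - 126*t^6 - 138*t^5 + 90*t^4 + 48*t^3 - 24*t^2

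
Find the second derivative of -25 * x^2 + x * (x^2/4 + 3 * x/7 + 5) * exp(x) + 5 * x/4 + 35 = x^3*exp(x)/4 + 27*x^2*exp(x)/14 + 115*x*exp(x)/14 + 76*exp(x)/7 - 50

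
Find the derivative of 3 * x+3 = 3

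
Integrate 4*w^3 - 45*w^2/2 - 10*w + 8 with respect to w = w^4 - 15*w^3/2 - 5*w^2 + 8*w + C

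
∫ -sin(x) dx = cos(x) + C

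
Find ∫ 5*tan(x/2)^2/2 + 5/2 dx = 5*tan(x/2) + C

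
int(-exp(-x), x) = exp(-x) + C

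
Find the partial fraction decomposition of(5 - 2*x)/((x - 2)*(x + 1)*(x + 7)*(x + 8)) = -3/(10*(x + 8)) + 19/(54*(x + 7)) - 1/(18*(x + 1)) + 1/(270*(x - 2))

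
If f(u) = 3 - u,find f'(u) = -1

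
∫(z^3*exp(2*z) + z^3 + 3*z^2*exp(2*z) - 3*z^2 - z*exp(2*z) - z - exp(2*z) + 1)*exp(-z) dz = 2*z*(z^2 - 1)*sinh(z) + C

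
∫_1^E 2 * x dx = -1 + exp(2)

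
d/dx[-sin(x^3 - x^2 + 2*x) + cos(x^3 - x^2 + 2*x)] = -3*x^2*sin(x*(x^2 - x + 2)) - 3*x^2*cos(x*(x^2 - x + 2)) + 2*x*sin(x*(x^2 - x + 2)) + 2*x*cos(x*(x^2 - x + 2)) - 2*sin(x*(x^2 - x + 2)) - 2*cos(x*(x^2 - x + 2))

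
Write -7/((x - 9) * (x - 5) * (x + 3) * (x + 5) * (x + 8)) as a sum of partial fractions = -7/(3315*(x + 8)) + 1/(120*(x + 5)) - 7/(960*(x + 3)) + 7/(4160*(x - 5)) - 1/(1632*(x - 9))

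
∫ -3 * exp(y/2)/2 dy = -3*exp(y/2) + C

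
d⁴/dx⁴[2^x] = 2^x*log(2)^4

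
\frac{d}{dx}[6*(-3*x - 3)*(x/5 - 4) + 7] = 342/5 - 36*x/5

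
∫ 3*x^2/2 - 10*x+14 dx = x^3/2 - 5*x^2 + 14*x + C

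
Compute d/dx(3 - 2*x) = -2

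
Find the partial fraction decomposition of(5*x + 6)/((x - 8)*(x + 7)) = 29/(15*(x + 7)) + 46/(15*(x - 8))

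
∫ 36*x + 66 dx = 18*x^2 + 66*x + C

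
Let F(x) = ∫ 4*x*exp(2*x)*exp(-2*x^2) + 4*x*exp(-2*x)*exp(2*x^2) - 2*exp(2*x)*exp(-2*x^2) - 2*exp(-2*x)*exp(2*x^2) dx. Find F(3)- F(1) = -exp(-12) + exp(12)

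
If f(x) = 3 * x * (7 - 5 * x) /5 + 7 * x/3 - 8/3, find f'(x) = 98/15 - 6*x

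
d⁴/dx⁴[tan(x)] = 24*tan(x)^5 + 40*tan(x)^3 + 16*tan(x)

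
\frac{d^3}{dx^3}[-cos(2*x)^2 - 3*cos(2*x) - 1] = -24*sin(2*x) - 32*sin(4*x)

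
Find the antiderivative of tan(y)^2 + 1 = tan(y) + C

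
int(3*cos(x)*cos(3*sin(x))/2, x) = sin(3*sin(x))/2 + C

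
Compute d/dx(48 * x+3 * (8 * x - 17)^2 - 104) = 384*x - 768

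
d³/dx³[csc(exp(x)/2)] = (exp(2*x)*cos(exp(x)/2)/sin(exp(x)/2) - 6*exp(2*x)*cos(exp(x)/2)/sin(exp(x)/2)^3 - 6*exp(x) + 12*exp(x)/sin(exp(x)/2)^2 - 4*cos(exp(x)/2)/sin(exp(x)/2))*exp(x)/(8*sin(exp(x)/2))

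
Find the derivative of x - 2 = 1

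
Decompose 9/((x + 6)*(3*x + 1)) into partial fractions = 27/(17*(3*x + 1)) - 9/(17*(x + 6))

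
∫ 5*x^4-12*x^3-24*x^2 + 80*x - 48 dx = x^5 - 3*x^4 - 8*x^3 + 40*x^2 - 48*x + C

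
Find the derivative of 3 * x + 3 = 3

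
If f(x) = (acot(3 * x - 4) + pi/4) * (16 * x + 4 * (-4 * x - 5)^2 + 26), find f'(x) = (1152*x^3*acot(3*x - 4) + 288*pi*x^3 - 1488*x^2*acot(3*x - 4) - 372*pi*x^2 - 192*x^2 - 2048*x*acot(3*x - 4) - 512*pi*x - 528*x + 2992*acot(3*x - 4) - 378 + 748*pi)/(9*x^2 - 24*x + 17)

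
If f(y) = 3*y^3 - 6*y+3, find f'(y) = 9*y^2 - 6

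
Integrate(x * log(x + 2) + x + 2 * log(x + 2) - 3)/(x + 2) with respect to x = (x - 3)*log(x + 2) + C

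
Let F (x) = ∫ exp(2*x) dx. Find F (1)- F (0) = -1/2 + exp(2)/2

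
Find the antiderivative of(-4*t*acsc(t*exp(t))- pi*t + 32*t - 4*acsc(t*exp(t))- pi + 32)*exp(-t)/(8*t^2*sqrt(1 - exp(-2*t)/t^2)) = (4*acsc(t*exp(t)) + pi)^2/64 - 4*acsc(t*exp(t)) + C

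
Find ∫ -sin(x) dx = cos(x) + C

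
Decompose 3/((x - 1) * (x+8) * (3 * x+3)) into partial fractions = 1/(63*(x + 8)) - 1/(14*(x + 1)) + 1/(18*(x - 1))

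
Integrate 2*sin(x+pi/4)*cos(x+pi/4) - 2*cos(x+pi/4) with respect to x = (sin(x + pi/4) - 1)^2 + C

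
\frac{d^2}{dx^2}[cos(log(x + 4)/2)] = (2*sin(log(x + 4)/2) - cos(log(x + 4)/2))/(4*x^2 + 32*x + 64)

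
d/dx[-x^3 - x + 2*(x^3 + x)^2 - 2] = 12*x^5 + 16*x^3 - 3*x^2 + 4*x - 1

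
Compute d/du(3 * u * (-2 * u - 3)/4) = -3*u - 9/4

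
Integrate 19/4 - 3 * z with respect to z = -3*z^2/2 + 19*z/4 + C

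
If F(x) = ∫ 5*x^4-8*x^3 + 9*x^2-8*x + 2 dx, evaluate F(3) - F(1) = 132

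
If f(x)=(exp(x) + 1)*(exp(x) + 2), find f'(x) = 2*exp(2*x) + 3*exp(x)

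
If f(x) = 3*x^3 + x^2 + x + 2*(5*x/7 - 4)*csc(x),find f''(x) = 18*x - 10*x/(7*sin(x)) + 20*x/(7*sin(x)^3) + 2 + 8/sin(x) - 20*cos(x)/(7*sin(x)^2) - 16/sin(x)^3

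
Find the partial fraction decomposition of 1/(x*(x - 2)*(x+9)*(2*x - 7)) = 8/(525*(2*x - 7)) - 1/(2475*(x + 9)) - 1/(66*(x - 2)) + 1/(126*x)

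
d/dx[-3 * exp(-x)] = 3*exp(-x)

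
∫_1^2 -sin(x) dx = -cos(1) + cos(2)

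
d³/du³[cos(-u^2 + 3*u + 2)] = -8*u^3*sin(-u^2 + 3*u + 2) + 36*u^2*sin(-u^2 + 3*u + 2) - 54*u*sin(-u^2 + 3*u + 2) - 12*u*cos(-u^2 + 3*u + 2) + 27*sin(-u^2 + 3*u + 2) + 18*cos(-u^2 + 3*u + 2)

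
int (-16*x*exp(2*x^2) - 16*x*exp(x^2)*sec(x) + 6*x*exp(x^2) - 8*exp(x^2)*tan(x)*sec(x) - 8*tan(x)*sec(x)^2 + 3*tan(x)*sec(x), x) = -4*(exp(x^2) + sec(x))^2 + 3*exp(x^2) + 3*sec(x) + C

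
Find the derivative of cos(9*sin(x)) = -9*sin(9*sin(x))*cos(x)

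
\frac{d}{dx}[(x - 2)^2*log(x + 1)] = (2*x^2*log(x + 1) + x^2 - 2*x*log(x + 1) - 4*x - 4*log(x + 1) + 4)/(x + 1)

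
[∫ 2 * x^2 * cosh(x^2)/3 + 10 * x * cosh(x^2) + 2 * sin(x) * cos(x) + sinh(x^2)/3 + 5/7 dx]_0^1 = sin(1)^2 + 5/7 + 16*sinh(1)/3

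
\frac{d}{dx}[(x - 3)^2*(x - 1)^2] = 4*x^3 - 24*x^2 + 44*x - 24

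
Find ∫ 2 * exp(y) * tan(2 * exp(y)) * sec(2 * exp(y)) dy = sec(2*exp(y)) + C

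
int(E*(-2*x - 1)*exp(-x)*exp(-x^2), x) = exp(-x^2 - x + 1) + C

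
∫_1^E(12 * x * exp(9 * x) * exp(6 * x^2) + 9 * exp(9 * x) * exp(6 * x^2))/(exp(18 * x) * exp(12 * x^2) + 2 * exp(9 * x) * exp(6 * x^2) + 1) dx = -exp(15)/(1 + exp(15)) + exp(3*E*(3 + 2*E))/(1 + exp(3*E*(3 + 2*E)))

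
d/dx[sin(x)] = cos(x)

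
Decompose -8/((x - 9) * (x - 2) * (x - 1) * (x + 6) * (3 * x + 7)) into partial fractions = 162/(12155*(3*x + 7)) - 1/(1155*(x + 6)) - 1/(70*(x - 1)) + 1/(91*(x - 2)) - 1/(3570*(x - 9))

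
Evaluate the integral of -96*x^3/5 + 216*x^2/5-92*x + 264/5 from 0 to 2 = -40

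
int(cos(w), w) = sin(w) + C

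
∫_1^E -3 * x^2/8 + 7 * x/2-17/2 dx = -41/8 - E/2 - (-2 + E/2)^3 + (-2 + E/2)^2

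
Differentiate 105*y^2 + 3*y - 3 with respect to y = 210*y + 3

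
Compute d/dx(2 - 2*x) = -2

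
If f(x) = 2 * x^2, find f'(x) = 4*x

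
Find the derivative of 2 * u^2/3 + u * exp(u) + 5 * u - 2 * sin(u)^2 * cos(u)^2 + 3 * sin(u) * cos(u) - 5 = u*exp(u) + 4*u/3 + exp(u) - sin(4*u) + 3*cos(2*u) + 5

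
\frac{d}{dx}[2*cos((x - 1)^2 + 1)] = 4*(1 - x)*sin(x^2 - 2*x + 2)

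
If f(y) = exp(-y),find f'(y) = -exp(-y)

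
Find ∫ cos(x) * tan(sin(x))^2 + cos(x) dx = tan(sin(x)) + C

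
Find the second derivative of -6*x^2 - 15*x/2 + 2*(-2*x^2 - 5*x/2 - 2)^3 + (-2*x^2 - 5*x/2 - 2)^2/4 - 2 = -480*x^4 - 1200*x^3 - 1464*x^2 - 1785*x/2 - 2007/8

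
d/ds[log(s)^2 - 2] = 2*log(s)/s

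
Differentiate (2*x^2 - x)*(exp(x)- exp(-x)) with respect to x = (2*x^2*exp(2*x) + 2*x^2 + 3*x*exp(2*x) - 5*x - exp(2*x) + 1)*exp(-x)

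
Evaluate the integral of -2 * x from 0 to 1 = -1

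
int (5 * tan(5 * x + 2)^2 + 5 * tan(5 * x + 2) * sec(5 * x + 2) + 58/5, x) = 33*x/5 + tan(5*x + 2) + sec(5*x + 2) + C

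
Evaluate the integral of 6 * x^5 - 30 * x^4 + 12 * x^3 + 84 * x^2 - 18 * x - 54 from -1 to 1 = -64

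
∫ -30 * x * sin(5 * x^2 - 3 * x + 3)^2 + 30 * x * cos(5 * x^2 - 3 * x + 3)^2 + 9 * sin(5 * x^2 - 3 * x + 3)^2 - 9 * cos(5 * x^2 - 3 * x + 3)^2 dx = 3*sin(10*x^2 - 6*x + 6)/2 + C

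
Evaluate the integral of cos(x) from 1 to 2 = -sin(1) + sin(2)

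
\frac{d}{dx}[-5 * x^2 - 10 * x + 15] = -10*x - 10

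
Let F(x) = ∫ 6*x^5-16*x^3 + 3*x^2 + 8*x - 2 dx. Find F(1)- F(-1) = -2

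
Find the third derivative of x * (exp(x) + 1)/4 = x*exp(x)/4 + 3*exp(x)/4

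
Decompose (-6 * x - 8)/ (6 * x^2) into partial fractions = -1/x - 4/(3*x^2)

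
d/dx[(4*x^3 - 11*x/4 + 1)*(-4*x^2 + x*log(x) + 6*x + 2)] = -80*x^4 + 16*x^3*log(x) + 100*x^3 + 57*x^2 - 11*x*log(x)/2 - 175*x/4 + log(x) + 3/2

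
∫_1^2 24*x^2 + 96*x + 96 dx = 296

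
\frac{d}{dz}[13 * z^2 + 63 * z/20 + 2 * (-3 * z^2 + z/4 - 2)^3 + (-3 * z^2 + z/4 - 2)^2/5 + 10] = -324*z^5 + 135*z^4/2 - 4293*z^3/10 + 8511*z^2/160 - 4587*z/40 + 179/20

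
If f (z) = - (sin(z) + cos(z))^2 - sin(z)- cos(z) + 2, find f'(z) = -2*cos(2*z) - sqrt(2)*cos(z + pi/4)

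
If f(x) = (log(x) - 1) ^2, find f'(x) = (2*log(x) - 2)/x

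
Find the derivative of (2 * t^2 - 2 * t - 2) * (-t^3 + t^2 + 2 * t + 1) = -10*t^4 + 16*t^3 + 12*t^2 - 8*t - 6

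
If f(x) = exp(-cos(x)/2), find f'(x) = exp(-cos(x)/2)*sin(x)/2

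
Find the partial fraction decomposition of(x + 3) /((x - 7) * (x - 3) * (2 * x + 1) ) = 2/(21*(2*x + 1)) - 3/(14*(x - 3)) + 1/(6*(x - 7))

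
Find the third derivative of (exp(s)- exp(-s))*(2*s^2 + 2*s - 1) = (2*s^2*exp(2*s) + 2*s^2 + 14*s*exp(2*s) - 10*s + 17*exp(2*s) + 5)*exp(-s)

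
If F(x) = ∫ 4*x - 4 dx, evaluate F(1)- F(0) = -2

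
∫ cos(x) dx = sin(x) + C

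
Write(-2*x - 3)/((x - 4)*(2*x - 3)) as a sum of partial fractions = 12/(5*(2*x - 3)) - 11/(5*(x - 4))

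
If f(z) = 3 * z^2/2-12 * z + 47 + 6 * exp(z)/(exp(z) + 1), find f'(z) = (3*z*exp(2*z) + 6*z*exp(z) + 3*z - 12*exp(2*z) - 18*exp(z) - 12)/(exp(2*z) + 2*exp(z) + 1)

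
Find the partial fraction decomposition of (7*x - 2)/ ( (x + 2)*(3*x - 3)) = 16/(9*(x + 2)) + 5/(9*(x - 1))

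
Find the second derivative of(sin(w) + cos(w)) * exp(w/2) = (-7*sin(w) + cos(w))*exp(w/2)/4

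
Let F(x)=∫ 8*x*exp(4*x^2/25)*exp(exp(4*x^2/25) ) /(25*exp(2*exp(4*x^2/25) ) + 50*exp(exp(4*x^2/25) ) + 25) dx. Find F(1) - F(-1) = 0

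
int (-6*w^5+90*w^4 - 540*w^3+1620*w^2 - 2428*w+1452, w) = -w^6 + 18*w^5 - 135*w^4 + 540*w^3 - 1214*w^2 + 1452*w + C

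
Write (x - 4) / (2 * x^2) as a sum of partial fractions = 1/(2*x) - 2/x^2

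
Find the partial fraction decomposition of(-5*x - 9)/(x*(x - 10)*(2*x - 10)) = 17/(25*(x - 5)) - 59/(100*(x - 10)) - 9/(100*x)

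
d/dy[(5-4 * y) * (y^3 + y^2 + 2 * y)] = -16*y^3 + 3*y^2 - 6*y + 10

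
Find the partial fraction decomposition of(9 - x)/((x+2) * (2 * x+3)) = 21/(2*x + 3) - 11/(x + 2)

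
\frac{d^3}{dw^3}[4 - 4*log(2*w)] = -8/w^3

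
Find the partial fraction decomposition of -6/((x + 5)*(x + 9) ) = 3/(2*(x + 9)) - 3/(2*(x + 5))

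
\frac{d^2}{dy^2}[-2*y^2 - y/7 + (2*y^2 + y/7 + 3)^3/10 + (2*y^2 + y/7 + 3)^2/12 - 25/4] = 24*y^4 + 24*y^3/7 + 2320*y^2/49 + 1157*y/343 + 2599/294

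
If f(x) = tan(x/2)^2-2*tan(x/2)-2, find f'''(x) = 3*tan(x/2)^5 - 3*tan(x/2)^4/2 + 5*tan(x/2)^3 - 2*tan(x/2)^2 + 2*tan(x/2) - 1/2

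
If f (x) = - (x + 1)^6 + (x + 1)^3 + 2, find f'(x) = -6*x^5 - 30*x^4 - 60*x^3 - 57*x^2 - 24*x - 3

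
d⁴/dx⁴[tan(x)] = 24*tan(x)^5 + 40*tan(x)^3 + 16*tan(x)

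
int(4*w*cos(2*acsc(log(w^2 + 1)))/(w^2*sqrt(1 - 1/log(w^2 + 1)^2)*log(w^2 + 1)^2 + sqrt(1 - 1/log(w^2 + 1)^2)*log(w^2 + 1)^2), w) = -sin(2*acsc(log(w^2 + 1))) + C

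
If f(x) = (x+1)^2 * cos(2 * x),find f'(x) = -2*x^2*sin(2*x) - 4*x*sin(2*x) + 2*x*cos(2*x) - 2*sin(2*x) + 2*cos(2*x)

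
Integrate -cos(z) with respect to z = -sin(z) + C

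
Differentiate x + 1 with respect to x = 1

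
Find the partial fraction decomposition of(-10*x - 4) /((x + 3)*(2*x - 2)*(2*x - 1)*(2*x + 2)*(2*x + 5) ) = -1/(3*(2*x + 5)) + 1/(7*(2*x - 1)) + 13/(112*(x + 3)) + 1/(24*(x + 1)) - 1/(16*(x - 1))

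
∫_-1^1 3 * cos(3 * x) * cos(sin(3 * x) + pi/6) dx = sqrt(3)*sin(sin(3))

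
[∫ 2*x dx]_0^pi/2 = pi^2/4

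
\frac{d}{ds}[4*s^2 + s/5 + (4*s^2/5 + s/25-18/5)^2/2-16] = 32*s^3/25 + 12*s^2/125 + 1401*s/625 + 7/125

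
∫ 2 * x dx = x^2 + C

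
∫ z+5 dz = z^2/2 + 5*z + C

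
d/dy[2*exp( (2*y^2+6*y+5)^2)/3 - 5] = 32*y^3*exp(4*y^4 + 24*y^3 + 56*y^2 + 60*y + 25)/3 + 48*y^2*exp(4*y^4 + 24*y^3 + 56*y^2 + 60*y + 25) + 224*y*exp(4*y^4 + 24*y^3 + 56*y^2 + 60*y + 25)/3 + 40*exp(4*y^4 + 24*y^3 + 56*y^2 + 60*y + 25)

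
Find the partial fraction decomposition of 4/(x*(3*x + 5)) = -12/(5*(3*x + 5)) + 4/(5*x)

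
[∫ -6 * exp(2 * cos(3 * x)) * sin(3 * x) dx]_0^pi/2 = 1 - exp(2)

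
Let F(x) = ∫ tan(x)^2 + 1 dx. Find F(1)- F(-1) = 2*tan(1)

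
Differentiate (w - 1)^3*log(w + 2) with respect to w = (3*w^3*log(w + 2) + w^3 - 3*w^2 - 9*w*log(w + 2) + 3*w + 6*log(w + 2) - 1)/(w + 2)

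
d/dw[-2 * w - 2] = -2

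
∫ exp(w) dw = exp(w) + C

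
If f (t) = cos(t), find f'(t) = -sin(t)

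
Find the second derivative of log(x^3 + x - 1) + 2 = (-3*x^4 - 6*x - 1)/(x^6 + 2*x^4 - 2*x^3 + x^2 - 2*x + 1)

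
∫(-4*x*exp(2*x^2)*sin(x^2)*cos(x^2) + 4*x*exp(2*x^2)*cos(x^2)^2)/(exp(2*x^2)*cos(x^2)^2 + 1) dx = log(exp(2*x^2)*cos(x^2)^2 + 1) + C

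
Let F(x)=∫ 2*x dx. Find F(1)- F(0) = 1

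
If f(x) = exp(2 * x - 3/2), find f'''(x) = 8*exp(2*x - 3/2)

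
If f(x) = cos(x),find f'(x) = -sin(x)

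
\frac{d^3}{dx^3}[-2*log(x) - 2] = -4/x^3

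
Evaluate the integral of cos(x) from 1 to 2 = -sin(1) + sin(2)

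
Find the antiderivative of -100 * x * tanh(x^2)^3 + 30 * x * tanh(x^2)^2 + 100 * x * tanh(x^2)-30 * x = 5*(5*tanh(x^2) - 3)*tanh(x^2) + C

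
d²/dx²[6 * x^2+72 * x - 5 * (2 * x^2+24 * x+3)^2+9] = -240*x^2 - 2880*x - 5868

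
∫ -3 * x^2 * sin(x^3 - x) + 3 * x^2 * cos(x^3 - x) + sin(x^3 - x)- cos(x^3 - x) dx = sqrt(2)*cos(-x^3 + x + pi/4) + C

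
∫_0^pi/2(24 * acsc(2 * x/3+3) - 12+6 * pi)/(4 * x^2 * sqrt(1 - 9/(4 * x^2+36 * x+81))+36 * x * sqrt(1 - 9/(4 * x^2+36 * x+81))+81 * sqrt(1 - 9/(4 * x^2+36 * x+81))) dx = -2*(acsc(pi/3 + 3) + pi/4)^2 - 2*acsc(3) + 2*acsc(pi/3 + 3) + 2*(acsc(3) + pi/4)^2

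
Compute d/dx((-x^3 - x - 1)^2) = 6*x^5 + 8*x^3 + 6*x^2 + 2*x + 2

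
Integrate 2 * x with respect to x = x^2 + C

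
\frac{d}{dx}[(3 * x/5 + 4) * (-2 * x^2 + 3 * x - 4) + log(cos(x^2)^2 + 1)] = (-18*x^2*cos(x^2)^2 - 18*x^2 - 10*x*sin(2*x^2) - 62*x*cos(x^2)^2 - 62*x + 48*cos(x^2)^2 + 48)/(5*cos(x^2)^2 + 5)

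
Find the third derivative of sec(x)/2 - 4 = (-1/2 + 3/cos(x)^2)*sin(x)/cos(x)^2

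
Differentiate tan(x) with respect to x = cos(x)^(-2)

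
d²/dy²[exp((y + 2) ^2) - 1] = 4*y^2*exp(y^2 + 4*y + 4) + 16*y*exp(y^2 + 4*y + 4) + 18*exp(y^2 + 4*y + 4)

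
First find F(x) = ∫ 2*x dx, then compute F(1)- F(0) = 1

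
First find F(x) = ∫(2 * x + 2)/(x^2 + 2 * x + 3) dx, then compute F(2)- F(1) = -log(18) + log(33)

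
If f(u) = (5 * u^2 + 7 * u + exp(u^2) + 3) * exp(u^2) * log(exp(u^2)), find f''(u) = 20*u^6*exp(u^2) + 28*u^5*exp(u^2) + 16*u^4*exp(2*u^2) + 102*u^4*exp(u^2) + 98*u^3*exp(u^2) + 20*u^2*exp(2*u^2) + 90*u^2*exp(u^2) + 42*u*exp(u^2) + 2*exp(2*u^2) + 6*exp(u^2)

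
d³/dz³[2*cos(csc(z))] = 2*(-sin(1/sin(z)) - 3*cos(1/sin(z))/sin(z) + 7*sin(1/sin(z))/sin(z)^2 + 6*cos(1/sin(z))/sin(z)^3 - sin(1/sin(z))/sin(z)^4)*cos(z)/sin(z)^2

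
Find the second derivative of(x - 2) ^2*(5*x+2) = 30*x - 36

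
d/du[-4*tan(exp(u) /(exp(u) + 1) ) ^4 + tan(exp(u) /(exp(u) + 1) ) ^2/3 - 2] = 2*(-24*tan(exp(u)/(exp(u) + 1))^5 - 23*tan(exp(u)/(exp(u) + 1))^3 + tan(exp(u)/(exp(u) + 1)))*exp(u)/(3*exp(2*u) + 6*exp(u) + 3)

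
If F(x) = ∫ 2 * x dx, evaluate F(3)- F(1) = 8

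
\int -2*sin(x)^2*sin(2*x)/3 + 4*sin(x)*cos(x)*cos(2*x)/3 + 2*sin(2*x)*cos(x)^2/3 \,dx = -cos(4*x)/6 + C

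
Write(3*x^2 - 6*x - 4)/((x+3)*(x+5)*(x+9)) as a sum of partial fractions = 293/(24*(x + 9)) - 101/(8*(x + 5)) + 41/(12*(x + 3))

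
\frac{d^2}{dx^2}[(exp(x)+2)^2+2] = 4*exp(2*x) + 4*exp(x)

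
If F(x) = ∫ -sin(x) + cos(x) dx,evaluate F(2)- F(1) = -sin(1) - cos(1) + cos(2) + sin(2)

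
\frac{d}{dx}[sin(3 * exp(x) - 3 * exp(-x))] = 3*(exp(2*x) + 1)*exp(-x)*cos(3*(exp(x) - exp(-x)))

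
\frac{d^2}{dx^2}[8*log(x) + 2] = -8/x^2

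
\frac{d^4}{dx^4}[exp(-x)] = exp(-x)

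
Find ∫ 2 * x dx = x^2 + C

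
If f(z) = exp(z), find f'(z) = exp(z)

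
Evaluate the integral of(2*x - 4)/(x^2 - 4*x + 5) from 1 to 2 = -log(2)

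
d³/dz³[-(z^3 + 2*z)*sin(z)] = z*(z^2*cos(z) + 9*z*sin(z) - 16*cos(z))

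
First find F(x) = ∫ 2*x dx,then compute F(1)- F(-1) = 0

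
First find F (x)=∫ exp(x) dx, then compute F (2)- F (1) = -E + exp(2)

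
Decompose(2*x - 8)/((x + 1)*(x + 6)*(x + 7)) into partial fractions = -11/(3*(x + 7)) + 4/(x + 6) - 1/(3*(x + 1))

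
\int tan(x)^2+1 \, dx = tan(x) + C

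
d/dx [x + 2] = 1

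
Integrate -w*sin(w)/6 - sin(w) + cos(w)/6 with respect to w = (w/6 + 1)*cos(w) + C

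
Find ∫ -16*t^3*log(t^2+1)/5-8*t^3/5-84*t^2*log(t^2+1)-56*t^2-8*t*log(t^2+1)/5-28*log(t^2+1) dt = -4*t*(t + 35)*(t^2 + 1)*log(t^2 + 1)/5 + C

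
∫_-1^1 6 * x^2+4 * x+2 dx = 8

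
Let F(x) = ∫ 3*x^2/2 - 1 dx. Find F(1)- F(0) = -1/2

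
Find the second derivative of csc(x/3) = (-1 + 2/sin(x/3)^2)/(9*sin(x/3))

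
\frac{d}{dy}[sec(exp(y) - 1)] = exp(y)*tan(exp(y) - 1)*sec(exp(y) - 1)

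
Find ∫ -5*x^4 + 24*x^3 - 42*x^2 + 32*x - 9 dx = -x^5 + 6*x^4 - 14*x^3 + 16*x^2 - 9*x + C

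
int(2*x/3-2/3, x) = x^2/3 - 2*x/3 + C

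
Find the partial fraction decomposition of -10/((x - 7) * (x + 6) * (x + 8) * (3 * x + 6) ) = 1/(54*(x + 8)) - 5/(156*(x + 6)) + 5/(324*(x + 2)) - 2/(1053*(x - 7))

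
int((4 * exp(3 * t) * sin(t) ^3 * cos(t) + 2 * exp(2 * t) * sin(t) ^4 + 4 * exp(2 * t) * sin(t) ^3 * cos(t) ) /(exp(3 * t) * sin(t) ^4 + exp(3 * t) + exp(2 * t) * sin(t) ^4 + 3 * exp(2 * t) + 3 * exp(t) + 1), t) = log(1 + exp(2*t)*sin(t)^4/(exp(t) + 1)^2) + C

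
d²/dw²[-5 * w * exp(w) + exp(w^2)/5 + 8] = 4*w^2*exp(w^2)/5 - 5*w*exp(w) - 10*exp(w) + 2*exp(w^2)/5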